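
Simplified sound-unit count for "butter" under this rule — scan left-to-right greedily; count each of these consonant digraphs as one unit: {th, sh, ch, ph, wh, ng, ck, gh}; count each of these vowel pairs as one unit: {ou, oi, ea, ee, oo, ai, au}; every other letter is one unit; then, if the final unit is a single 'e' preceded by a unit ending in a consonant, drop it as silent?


Word: "butter" (6 letters)
Left-to-right scan:
  [1] 'b' (letter)
  [2] 'u' (letter)
  [3] 't' (letter)
  [4] 't' (letter)
  [5] 'e' (letter)
  [6] 'r' (letter)
Units from scan: 6
Sound units = 6 units


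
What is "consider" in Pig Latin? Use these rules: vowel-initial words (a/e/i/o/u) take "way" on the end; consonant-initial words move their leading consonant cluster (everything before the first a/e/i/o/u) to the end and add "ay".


Word: "consider"
Starts with consonant(s) → move to end, add 'ay'
Consonant cluster: "c"
Pig Latin = "onsidercay"


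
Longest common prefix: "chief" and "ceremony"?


Word 1: "chief"
Word 2: "ceremony"
Comparing from start:
  Pos 0: 'c' == 'c'
  Pos 1: 'h' != 'e' (stop)
LCP = "c" (length 1)


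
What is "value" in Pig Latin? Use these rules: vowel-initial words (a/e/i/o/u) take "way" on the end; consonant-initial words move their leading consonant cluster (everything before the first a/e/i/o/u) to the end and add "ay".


Word: "value"
Starts with consonant(s) → move to end, add 'ay'
Consonant cluster: "v"
Pig Latin = "aluevay"


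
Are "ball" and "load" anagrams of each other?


Word 1: "ball" → sorted: abll
Word 2: "load" → sorted: adlo
Same letters? abll != adlo
Anagram = No


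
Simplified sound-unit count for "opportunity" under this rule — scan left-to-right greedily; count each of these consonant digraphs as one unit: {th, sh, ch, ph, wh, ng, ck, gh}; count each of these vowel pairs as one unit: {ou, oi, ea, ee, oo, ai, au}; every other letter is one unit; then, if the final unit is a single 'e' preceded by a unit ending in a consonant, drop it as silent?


Word: "opportunity" (11 letters)
Left-to-right scan:
  (1) 'o' (letter)
  (2) 'p' (letter)
  (3) 'p' (letter)
  (4) 'o' (letter)
  (5) 'r' (letter)
  (6) 't' (letter)
  (7) 'u' (letter)
  (8) 'n' (letter)
  (9) 'i' (letter)
  (10) 't' (letter)
  (11) 'y' (letter)
Units from scan: 11
Sound units = 11 units


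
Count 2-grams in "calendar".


Word: "calendar" (length 8)
Number of 2-grams = length - 2 + 1 = 8 - 2 + 1
= 7


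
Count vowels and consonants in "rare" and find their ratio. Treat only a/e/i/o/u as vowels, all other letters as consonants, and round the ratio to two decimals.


Word: "rare"
Vowels (a,e,i,o,u): 2
Consonants: 2
Ratio = 2/2
= 1.00


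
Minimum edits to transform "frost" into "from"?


Word 1: "frost" (length 5)
Word 2: "from" (length 4)
One optimal edit sequence (insert/delete/substitute each cost 1):
  1. keep 'f'
  2. keep 'r'
  3. keep 'o'
  4. delete 's'  (+1)
  5. substitute 't' -> 'm'  (+1)
Total edit operations: 2
Edit distance = 2


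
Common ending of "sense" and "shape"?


Word 1: "sense"
Word 2: "shape"
Comparing from end:
  Pos -1: 'e' == 'e'
  Pos -2: 's' != 'p' (stop)
LCS = "e" (length 1)


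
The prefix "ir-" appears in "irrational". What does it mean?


Prefix: ir-
As in: irrational -> ir- + rational
Meaning = not


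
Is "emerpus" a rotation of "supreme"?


Word: "supreme", Candidate: "emerpus"
Method: check if candidate is substring of word+word
"supremesupreme" contains "emerpus"? No
Is rotation = No


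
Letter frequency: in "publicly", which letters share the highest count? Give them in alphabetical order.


Word: "publicly"
Letter counts:
  'b': 1
  'c': 1
  'i': 1
  'l': 2
  'p': 1
  'u': 1
  'y': 1
Maximum count = 2
Most frequent = 'l' (2 times each)


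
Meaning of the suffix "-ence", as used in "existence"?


Suffix: -ence
Example: existence (exist + -ence)
Meaning = state of


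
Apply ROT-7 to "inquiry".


Word: "inquiry"
Shift: 7
Each letter → (letter + shift) mod 26:
  'i' (8) + 7 = 15 → 'p'
  'n' (13) + 7 = 20 → 'u'
  'q' (16) + 7 = 23 → 'x'
  'u' (20) + 7 = 1 → 'b'
  'i' (8) + 7 = 15 → 'p'
  'r' (17) + 7 = 24 → 'y'
  'y' (24) + 7 = 5 → 'f'
Result = "puxbpyf"


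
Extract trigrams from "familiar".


Word: "familiar" (length 8)
Number of trigrams = 8 - 3 + 1 = 6
  Position 0: "fam"
  Position 1: "ami"
  Position 2: "mil"
  Position 3: "ili"
  Position 4: "lia"
  Position 5: "iar"
Trigrams = "fam", "ami", "mil", "ili", "lia", "iar"


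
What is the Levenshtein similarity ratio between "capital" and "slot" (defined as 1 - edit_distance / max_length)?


Word 1: "capital" (length 7)
Word 2: "slot" (length 4)
One optimal edit sequence:
  1. delete 'c'  (+1)
  2. substitute 'a' -> 's'  (+1)
  3. substitute 'p' -> 'l'  (+1)
  4. substitute 'i' -> 'o'  (+1)
  5. keep 't'
  6. delete 'a'  (+1)
  7. delete 'l'  (+1)
Edit distance = 6
Max length = max(7, 4) = 7
Similarity = 1 - 6/7
= 0.1429


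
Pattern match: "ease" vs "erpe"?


Pattern of "ease": [0, 1, 2, 0]
Pattern of "erpe": [0, 1, 2, 0]
Patterns match
Same pattern = Yes


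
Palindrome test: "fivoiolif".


Word: "fivoiolif"
Reversed: "filoiovif"
Forward == Backward? fivoiolif != filoiovif
Palindrome = No


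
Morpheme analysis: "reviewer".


Word: "reviewer"
Morphemes: re- / view / -er
Each morpheme carries meaning
= 3 morphemes


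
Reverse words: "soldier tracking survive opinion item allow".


Original: "soldier tracking survive opinion item allow"
Words (1..n): soldier | tracking | survive | opinion | item | allow
Reversed (n..1): allow | item | opinion | survive | tracking | soldier
Result = "allow item opinion survive tracking soldier"


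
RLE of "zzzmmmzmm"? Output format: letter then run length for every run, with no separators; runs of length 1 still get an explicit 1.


String: "zzzmmmzmm"
Scanning for consecutive runs:
  'z' x 3
  'm' x 3
  'z' x 1
  'm' x 2
RLE = "z3m3z1m2"


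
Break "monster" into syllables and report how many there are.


Word: "monster"
Syllable breakdown: mon / ster
Counting: 2 parts
= 2 syllables


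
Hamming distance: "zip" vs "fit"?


Comparing character by character (same length = 3):
  Pos 0: 'z' vs 'f' !=
  Pos 1: 'i' vs 'i' =
  Pos 2: 'p' vs 't' !=
Hamming distance = 2


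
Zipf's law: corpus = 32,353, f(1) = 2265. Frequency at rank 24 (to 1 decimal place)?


Zipf's law: f(r) = f(1) / r
f(1) = 2265
f(24) = 2265 / 24
= 94.4 occurrences


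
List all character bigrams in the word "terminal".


Word: "terminal" (length 8)
Number of bigrams = 8 - 2 + 1 = 7
  Position 0: "te"
  Position 1: "er"
  Position 2: "rm"
  Position 3: "mi"
  Position 4: "in"
  Position 5: "na"
  Position 6: "al"
Bigrams = "te", "er", "rm", "mi", "in", "na", "al"


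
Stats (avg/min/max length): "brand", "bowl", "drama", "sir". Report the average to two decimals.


Lengths: "brand"=5, "bowl"=4, "drama"=5, "sir"=3
Sum = 17, Count = 4
Average = 17/4 = 4.25
= avg=4.25, min=3, max=5


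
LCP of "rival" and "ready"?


Word 1: "rival"
Word 2: "ready"
Comparing from start:
  Pos 0: 'r' == 'r'
  Pos 1: 'i' != 'e' (stop)
LCP = "r" (length 1)


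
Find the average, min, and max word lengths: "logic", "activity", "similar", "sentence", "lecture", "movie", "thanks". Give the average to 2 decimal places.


Lengths: "logic"=5, "activity"=8, "similar"=7, "sentence"=8, "lecture"=7, "movie"=5, "thanks"=6
Sum = 46, Count = 7
Average = 46/7 = 6.57
= avg=6.57, min=5, max=8


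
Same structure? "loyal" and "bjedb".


Pattern of "loyal": [0, 1, 2, 3, 0]
Pattern of "bjedb": [0, 1, 2, 3, 0]
Patterns match
Same pattern = Yes


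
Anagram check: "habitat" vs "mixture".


Word 1: "habitat" → sorted: aabhitt
Word 2: "mixture" → sorted: eimrtux
Same letters? aabhitt != eimrtux
Anagram = No


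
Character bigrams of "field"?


Word: "field" (length 5)
Number of bigrams = 5 - 2 + 1 = 4
  Position 0: "fi"
  Position 1: "ie"
  Position 2: "el"
  Position 3: "ld"
Bigrams = "fi", "ie", "el", "ld"


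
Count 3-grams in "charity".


Word: "charity" (length 7)
Number of 3-grams = length - 3 + 1 = 7 - 3 + 1
= 5


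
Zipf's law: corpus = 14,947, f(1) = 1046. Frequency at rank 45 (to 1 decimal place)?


Zipf's law: f(r) = f(1) / r
f(1) = 1046
f(45) = 1046 / 45
= 23.2 occurrences


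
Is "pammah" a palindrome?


Word: "pammah"
Reversed: "hammap"
Forward == Backward? pammah != hammap
Palindrome = No


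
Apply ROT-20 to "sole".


Word: "sole"
Shift: 20
Each letter → (letter + shift) mod 26:
  's' (18) + 20 = 12 → 'm'
  'o' (14) + 20 = 8 → 'i'
  'l' (11) + 20 = 5 → 'f'
  'e' (4) + 20 = 24 → 'y'
Result = "mify"


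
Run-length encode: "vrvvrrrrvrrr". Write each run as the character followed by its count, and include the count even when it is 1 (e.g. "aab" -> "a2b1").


String: "vrvvrrrrvrrr"
Scanning for consecutive runs:
  'v' x 1
  'r' x 1
  'v' x 2
  'r' x 4
  'v' x 1
  'r' x 3
RLE = "v1r1v2r4v1r3"


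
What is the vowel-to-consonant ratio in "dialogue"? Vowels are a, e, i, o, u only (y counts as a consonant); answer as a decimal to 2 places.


Word: "dialogue"
Vowels (a,e,i,o,u): 5
Consonants: 3
Ratio = 5/3
= 1.67


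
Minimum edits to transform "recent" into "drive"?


Word 1: "recent" (length 6)
Word 2: "drive" (length 5)
One optimal edit sequence (insert/delete/substitute each cost 1):
  1. insert 'd'  (+1)
  2. keep 'r'
  3. substitute 'e' -> 'i'  (+1)
  4. substitute 'c' -> 'v'  (+1)
  5. keep 'e'
  6. delete 'n'  (+1)
  7. delete 't'  (+1)
Total edit operations: 5
Edit distance = 5


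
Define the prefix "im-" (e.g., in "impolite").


Prefix: im-
Example: impolite (im- + polite)
Meaning = not / into


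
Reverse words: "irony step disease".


Original: "irony step disease"
Words (1..n): irony | step | disease
Reversed (n..1): disease | step | irony
Result = "disease step irony"


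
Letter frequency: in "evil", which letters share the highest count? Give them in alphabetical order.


Word: "evil"
Letter counts:
  'e': 1
  'i': 1
  'l': 1
  'v': 1
Maximum count = 1
Most frequent = 'e', 'i', 'l', 'v' (1 time each)


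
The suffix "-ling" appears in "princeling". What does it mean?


Suffix: -ling
Example: princeling (prince + -ling)
Meaning = small / young


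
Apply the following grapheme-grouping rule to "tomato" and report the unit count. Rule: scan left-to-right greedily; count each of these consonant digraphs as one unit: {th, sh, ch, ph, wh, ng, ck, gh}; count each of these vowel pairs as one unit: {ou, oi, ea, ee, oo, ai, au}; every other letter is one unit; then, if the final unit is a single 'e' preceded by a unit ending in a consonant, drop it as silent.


Word: "tomato" (6 letters)
Left-to-right scan:
  [1] 't' (letter)
  [2] 'o' (letter)
  [3] 'm' (letter)
  [4] 'a' (letter)
  [5] 't' (letter)
  [6] 'o' (letter)
Units from scan: 6
Sound units = 6 units


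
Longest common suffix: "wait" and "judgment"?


Word 1: "wait"
Word 2: "judgment"
Comparing from end:
  Pos -1: 't' == 't'
  Pos -2: 'i' != 'n' (stop)
LCS = "t" (length 1)


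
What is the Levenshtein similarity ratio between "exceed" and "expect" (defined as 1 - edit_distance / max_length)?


Word 1: "exceed" (length 6)
Word 2: "expect" (length 6)
One optimal edit sequence:
  1. keep 'e'
  2. keep 'x'
  3. substitute 'c' -> 'p'  (+1)
  4. keep 'e'
  5. substitute 'e' -> 'c'  (+1)
  6. substitute 'd' -> 't'  (+1)
Edit distance = 3
Max length = max(6, 6) = 6
Similarity = 1 - 3/6
= 0.5000


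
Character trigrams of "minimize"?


Word: "minimize" (length 8)
Number of trigrams = 8 - 3 + 1 = 6
  Position 0: "min"
  Position 1: "ini"
  Position 2: "nim"
  Position 3: "imi"
  Position 4: "miz"
  Position 5: "ize"
Trigrams = "min", "ini", "nim", "imi", "miz", "ize"


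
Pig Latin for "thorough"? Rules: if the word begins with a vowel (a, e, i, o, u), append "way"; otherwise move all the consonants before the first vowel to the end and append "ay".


Word: "thorough"
Starts with consonant(s) → move to end, add 'ay'
Consonant cluster: "th"
Pig Latin = "oroughthay"


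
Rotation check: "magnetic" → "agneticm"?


Word: "magnetic", Candidate: "agneticm"
Method: check if candidate is substring of word+word
"magneticmagnetic" contains "agneticm"? Yes
Is rotation = Yes


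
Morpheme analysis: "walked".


Word: "walked"
Morphemes: walk + -ed
Each morpheme carries meaning
= 2 morphemes


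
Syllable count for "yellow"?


Word: "yellow"
Syllable breakdown: yel | low
Counting: 2 parts
= 2 syllables


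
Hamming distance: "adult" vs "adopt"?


Comparing character by character (same length = 5):
  Pos 0: 'a' vs 'a' =
  Pos 1: 'd' vs 'd' =
  Pos 2: 'u' vs 'o' !=
  Pos 3: 'l' vs 'p' !=
  Pos 4: 't' vs 't' =
Hamming distance = 2


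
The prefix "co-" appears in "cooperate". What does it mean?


Prefix: co-
As in: cooperate -> co- + operate
Meaning = together


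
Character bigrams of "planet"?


Word: "planet" (length 6)
Number of bigrams = 6 - 2 + 1 = 5
  Position 0: "pl"
  Position 1: "la"
  Position 2: "an"
  Position 3: "ne"
  Position 4: "et"
Bigrams = "pl", "la", "an", "ne", "et"


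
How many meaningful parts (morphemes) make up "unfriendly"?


Word: "unfriendly"
Morphemes: un- / friend / -ly
Each morpheme carries meaning
= 3 morphemes


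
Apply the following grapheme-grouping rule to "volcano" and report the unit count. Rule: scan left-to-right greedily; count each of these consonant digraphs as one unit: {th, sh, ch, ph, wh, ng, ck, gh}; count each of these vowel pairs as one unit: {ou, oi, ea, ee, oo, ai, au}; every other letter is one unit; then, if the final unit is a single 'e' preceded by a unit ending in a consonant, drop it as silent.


Word: "volcano" (7 letters)
Left-to-right scan:
  (1) 'v' (letter)
  (2) 'o' (letter)
  (3) 'l' (letter)
  (4) 'c' (letter)
  (5) 'a' (letter)
  (6) 'n' (letter)
  (7) 'o' (letter)
Units from scan: 7
Sound units = 7 units


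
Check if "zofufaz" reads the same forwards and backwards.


Word: "zofufaz"
Reversed: "zafufoz"
Forward == Backward? zofufaz != zafufoz
Palindrome = No


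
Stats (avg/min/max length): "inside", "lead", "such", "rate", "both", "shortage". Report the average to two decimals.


Lengths: "inside"=6, "lead"=4, "such"=4, "rate"=4, "both"=4, "shortage"=8
Sum = 30, Count = 6
Average = 30/6 = 5.00
= avg=5.00, min=4, max=8


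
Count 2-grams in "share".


Word: "share" (length 5)
Number of 2-grams = length - 2 + 1 = 5 - 2 + 1
= 4


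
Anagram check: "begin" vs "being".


Word 1: "begin" → sorted: begin
Word 2: "being" → sorted: begin
Same letters? begin == begin
Anagram = Yes


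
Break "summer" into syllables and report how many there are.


Word: "summer"
Syllable breakdown: sum-mer
Counting: 2 parts
= 2 syllables


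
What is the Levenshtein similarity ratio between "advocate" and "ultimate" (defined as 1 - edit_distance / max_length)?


Word 1: "advocate" (length 8)
Word 2: "ultimate" (length 8)
One optimal edit sequence:
  1. substitute 'a' -> 'u'  (+1)
  2. substitute 'd' -> 'l'  (+1)
  3. substitute 'v' -> 't'  (+1)
  4. substitute 'o' -> 'i'  (+1)
  5. substitute 'c' -> 'm'  (+1)
  6. keep 'a'
  7. keep 't'
  8. keep 'e'
Edit distance = 5
Max length = max(8, 8) = 8
Similarity = 1 - 5/8
= 0.3750


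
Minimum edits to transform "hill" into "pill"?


Word 1: "hill" (length 4)
Word 2: "pill" (length 4)
One optimal edit sequence (insert/delete/substitute each cost 1):
  1. substitute 'h' -> 'p'  (+1)
  2. keep 'i'
  3. keep 'l'
  4. keep 'l'
Total edit operations: 1
Edit distance = 1


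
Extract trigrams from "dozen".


Word: "dozen" (length 5)
Number of trigrams = 5 - 3 + 1 = 3
  Position 0: "doz"
  Position 1: "oze"
  Position 2: "zen"
Trigrams = "doz", "oze", "zen"


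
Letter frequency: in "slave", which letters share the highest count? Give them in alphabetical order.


Word: "slave"
Letter counts:
  'a': 1
  'e': 1
  'l': 1
  's': 1
  'v': 1
Maximum count = 1
Most frequent = 'a', 'e', 'l', 's', 'v' (1 time each)


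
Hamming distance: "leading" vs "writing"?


Comparing character by character (same length = 7):
  Pos 0: 'l' vs 'w' !=
  Pos 1: 'e' vs 'r' !=
  Pos 2: 'a' vs 'i' !=
  Pos 3: 'd' vs 't' !=
  Pos 4: 'i' vs 'i' =
  Pos 5: 'n' vs 'n' =
  Pos 6: 'g' vs 'g' =
Hamming distance = 4


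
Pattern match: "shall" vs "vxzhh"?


Pattern of "shall": [0, 1, 2, 3, 3]
Pattern of "vxzhh": [0, 1, 2, 3, 3]
Patterns match
Same pattern = Yes


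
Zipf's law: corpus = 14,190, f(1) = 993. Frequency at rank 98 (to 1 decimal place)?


Zipf's law: f(r) = f(1) / r
f(1) = 993
f(98) = 993 / 98
= 10.1 occurrences


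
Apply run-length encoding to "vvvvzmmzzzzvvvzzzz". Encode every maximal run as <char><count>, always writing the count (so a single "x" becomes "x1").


String: "vvvvzmmzzzzvvvzzzz"
Scanning for consecutive runs:
  'v' x 4
  'z' x 1
  'm' x 2
  'z' x 4
  'v' x 3
  'z' x 4
RLE = "v4z1m2z4v3z4"


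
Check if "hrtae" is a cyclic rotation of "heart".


Word: "heart", Candidate: "hrtae"
Method: check if candidate is substring of word+word
"heartheart" contains "hrtae"? No
Is rotation = No


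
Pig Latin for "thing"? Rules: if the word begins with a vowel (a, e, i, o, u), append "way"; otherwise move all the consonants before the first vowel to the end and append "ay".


Word: "thing"
Starts with consonant(s) → move to end, add 'ay'
Consonant cluster: "th"
Pig Latin = "ingthay"


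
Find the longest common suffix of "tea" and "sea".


Word 1: "tea"
Word 2: "sea"
Comparing from end:
  Pos -1: 'a' == 'a'
  Pos -2: 'e' == 'e'
  Pos -3: 't' != 's' (stop)
LCS = "ea" (length 2)


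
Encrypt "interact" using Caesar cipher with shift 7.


Word: "interact"
Shift: 7
Each letter → (letter + shift) mod 26:
  'i' (8) + 7 = 15 → 'p'
  'n' (13) + 7 = 20 → 'u'
  't' (19) + 7 = 0 → 'a'
  'e' (4) + 7 = 11 → 'l'
  'r' (17) + 7 = 24 → 'y'
  'a' (0) + 7 = 7 → 'h'
  'c' (2) + 7 = 9 → 'j'
  't' (19) + 7 = 0 → 'a'
Result = "pualyhja"


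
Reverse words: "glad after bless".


Original: "glad after bless"
Words (1..n): glad | after | bless
Reversed (n..1): bless | after | glad
Result = "bless after glad"


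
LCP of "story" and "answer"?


Word 1: "story"
Word 2: "answer"
Comparing from start:
  Pos 0: 's' != 'a' (stop)
LCP = "" (length 0)


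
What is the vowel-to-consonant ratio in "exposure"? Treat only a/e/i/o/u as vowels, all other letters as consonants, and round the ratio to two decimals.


Word: "exposure"
Vowels (a,e,i,o,u): 4
Consonants: 4
Ratio = 4/4
= 1.00


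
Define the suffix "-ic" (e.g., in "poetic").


Suffix: -ic
Example: poetic (poet + -ic)
Meaning = relating to


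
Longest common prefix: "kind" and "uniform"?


Word 1: "kind"
Word 2: "uniform"
Comparing from start:
  Pos 0: 'k' != 'u' (stop)
LCP = "" (length 0)


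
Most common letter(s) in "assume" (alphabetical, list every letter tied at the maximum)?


Word: "assume"
Letter counts:
  'a': 1
  'e': 1
  'm': 1
  's': 2
  'u': 1
Maximum count = 2
Most frequent = 's' (2 times each)


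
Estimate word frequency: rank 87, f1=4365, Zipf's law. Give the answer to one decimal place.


Zipf's law: f(r) = f(1) / r
f(1) = 4365
f(87) = 4365 / 87
= 50.2 occurrences


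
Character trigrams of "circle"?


Word: "circle" (length 6)
Number of trigrams = 6 - 3 + 1 = 4
  Position 0: "cir"
  Position 1: "irc"
  Position 2: "rcl"
  Position 3: "cle"
Trigrams = "cir", "irc", "rcl", "cle"


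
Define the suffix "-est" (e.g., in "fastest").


Suffix: -est
Example: fastest (fast + -est)
Meaning = most


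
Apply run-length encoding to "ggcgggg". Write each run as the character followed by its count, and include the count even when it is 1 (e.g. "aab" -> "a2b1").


String: "ggcgggg"
Scanning for consecutive runs:
  'g' x 2
  'c' x 1
  'g' x 4
RLE = "g2c1g4"


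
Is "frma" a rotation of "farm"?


Word: "farm", Candidate: "frma"
Method: check if candidate is substring of word+word
"farmfarm" contains "frma"? No
Is rotation = No


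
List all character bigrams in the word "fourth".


Word: "fourth" (length 6)
Number of bigrams = 6 - 2 + 1 = 5
  Position 0: "fo"
  Position 1: "ou"
  Position 2: "ur"
  Position 3: "rt"
  Position 4: "th"
Bigrams = "fo", "ou", "ur", "rt", "th"


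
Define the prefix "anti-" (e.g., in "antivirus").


Prefix: anti-
Example: antivirus = anti- + virus
Meaning = against


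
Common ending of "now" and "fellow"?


Word 1: "now"
Word 2: "fellow"
Comparing from end:
  Pos -1: 'w' == 'w'
  Pos -2: 'o' == 'o'
  Pos -3: 'n' != 'l' (stop)
LCS = "ow" (length 2)


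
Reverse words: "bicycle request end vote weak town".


Original: "bicycle request end vote weak town"
Words (1..n): bicycle | request | end | vote | weak | town
Reversed (n..1): town | weak | vote | end | request | bicycle
Result = "town weak vote end request bicycle"


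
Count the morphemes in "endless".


Word: "endless"
Morphemes: end + -less
Each morpheme carries meaning
= 2 morphemes


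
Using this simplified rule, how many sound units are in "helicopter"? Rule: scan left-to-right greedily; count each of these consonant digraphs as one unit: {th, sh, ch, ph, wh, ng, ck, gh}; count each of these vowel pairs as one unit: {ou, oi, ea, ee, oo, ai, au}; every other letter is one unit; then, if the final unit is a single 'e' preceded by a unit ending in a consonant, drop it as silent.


Word: "helicopter" (10 letters)
Left-to-right scan:
  [1] 'h' (letter)
  [2] 'e' (letter)
  [3] 'l' (letter)
  [4] 'i' (letter)
  [5] 'c' (letter)
  [6] 'o' (letter)
  [7] 'p' (letter)
  [8] 't' (letter)
  [9] 'e' (letter)
  [10] 'r' (letter)
Units from scan: 10
Sound units = 10 units


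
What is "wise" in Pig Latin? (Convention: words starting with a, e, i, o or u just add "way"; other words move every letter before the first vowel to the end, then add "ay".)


Word: "wise"
Starts with consonant(s) → move to end, add 'ay'
Consonant cluster: "w"
Pig Latin = "iseway"


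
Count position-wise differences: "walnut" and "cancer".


Comparing character by character (same length = 6):
  Pos 0: 'w' vs 'c' !=
  Pos 1: 'a' vs 'a' =
  Pos 2: 'l' vs 'n' !=
  Pos 3: 'n' vs 'c' !=
  Pos 4: 'u' vs 'e' !=
  Pos 5: 't' vs 'r' !=
Hamming distance = 5


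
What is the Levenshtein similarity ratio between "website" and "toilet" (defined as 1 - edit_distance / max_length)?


Word 1: "website" (length 7)
Word 2: "toilet" (length 6)
One optimal edit sequence:
  1. delete 'w'  (+1)
  2. delete 'e'  (+1)
  3. substitute 'b' -> 't'  (+1)
  4. substitute 's' -> 'o'  (+1)
  5. keep 'i'
  6. substitute 't' -> 'l'  (+1)
  7. keep 'e'
  8. insert 't'  (+1)
Edit distance = 6
Max length = max(7, 6) = 7
Similarity = 1 - 6/7
= 0.1429


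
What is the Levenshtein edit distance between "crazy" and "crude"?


Word 1: "crazy" (length 5)
Word 2: "crude" (length 5)
One optimal edit sequence (insert/delete/substitute each cost 1):
  1. keep 'c'
  2. keep 'r'
  3. substitute 'a' -> 'u'  (+1)
  4. substitute 'z' -> 'd'  (+1)
  5. substitute 'y' -> 'e'  (+1)
Total edit operations: 3
Edit distance = 3


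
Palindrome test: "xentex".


Word: "xentex"
Reversed: "xetnex"
Forward == Backward? xentex != xetnex
Palindrome = No


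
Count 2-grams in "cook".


Word: "cook" (length 4)
Number of 2-grams = length - 2 + 1 = 4 - 2 + 1
= 3


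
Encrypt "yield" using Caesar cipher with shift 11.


Word: "yield"
Shift: 11
Each letter → (letter + shift) mod 26:
  'y' (24) + 11 = 9 → 'j'
  'i' (8) + 11 = 19 → 't'
  'e' (4) + 11 = 15 → 'p'
  'l' (11) + 11 = 22 → 'w'
  'd' (3) + 11 = 14 → 'o'
Result = "jtpwo"


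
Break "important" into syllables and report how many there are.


Word: "important"
Syllable breakdown: im-por-tant
Counting: 3 parts
= 3 syllables


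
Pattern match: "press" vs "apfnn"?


Pattern of "press": [0, 1, 2, 3, 3]
Pattern of "apfnn": [0, 1, 2, 3, 3]
Patterns match
Same pattern = Yes


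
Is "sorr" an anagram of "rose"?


Word 1: "rose" → sorted: eors
Word 2: "sorr" → sorted: orrs
Same letters? eors != orrs
Anagram = No


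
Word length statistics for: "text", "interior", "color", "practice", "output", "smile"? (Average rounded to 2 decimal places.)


Lengths: "text"=4, "interior"=8, "color"=5, "practice"=8, "output"=6, "smile"=5
Sum = 36, Count = 6
Average = 36/6 = 6.00
= avg=6.00, min=4, max=8


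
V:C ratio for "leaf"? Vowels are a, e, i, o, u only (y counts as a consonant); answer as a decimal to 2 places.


Word: "leaf"
Vowels (a,e,i,o,u): 2
Consonants: 2
Ratio = 2/2
= 1.00


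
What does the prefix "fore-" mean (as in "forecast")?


Prefix: fore-
Example: forecast = fore- + cast
Meaning = before


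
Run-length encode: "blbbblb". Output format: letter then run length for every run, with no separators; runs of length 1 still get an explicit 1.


String: "blbbblb"
Scanning for consecutive runs:
  'b' x 1
  'l' x 1
  'b' x 3
  'l' x 1
  'b' x 1
RLE = "b1l1b3l1b1"


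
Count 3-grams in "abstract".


Word: "abstract" (length 8)
Number of 3-grams = length - 3 + 1 = 8 - 3 + 1
= 6


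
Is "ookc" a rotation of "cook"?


Word: "cook", Candidate: "ookc"
Method: check if candidate is substring of word+word
"cookcook" contains "ookc"? Yes
Is rotation = Yes


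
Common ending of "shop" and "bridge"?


Word 1: "shop"
Word 2: "bridge"
Comparing from end:
  Pos -1: 'p' != 'e' (stop)
LCS = "" (length 0)


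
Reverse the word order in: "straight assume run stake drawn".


Original: "straight assume run stake drawn"
Words (1..n): straight | assume | run | stake | drawn
Reversed (n..1): drawn | stake | run | assume | straight
Result = "drawn stake run assume straight"


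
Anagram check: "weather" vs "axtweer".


Word 1: "weather" → sorted: aeehrtw
Word 2: "axtweer" → sorted: aeertwx
Same letters? aeehrtw != aeertwx
Anagram = No


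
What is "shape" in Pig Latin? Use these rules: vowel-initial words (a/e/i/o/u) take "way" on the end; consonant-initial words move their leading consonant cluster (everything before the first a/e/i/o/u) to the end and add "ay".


Word: "shape"
Starts with consonant(s) → move to end, add 'ay'
Consonant cluster: "sh"
Pig Latin = "apeshay"


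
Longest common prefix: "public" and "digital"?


Word 1: "public"
Word 2: "digital"
Comparing from start:
  Pos 0: 'p' != 'd' (stop)
LCP = "" (length 0)


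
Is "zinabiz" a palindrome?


Word: "zinabiz"
Reversed: "zibaniz"
Forward == Backward? zinabiz != zibaniz
Palindrome = No


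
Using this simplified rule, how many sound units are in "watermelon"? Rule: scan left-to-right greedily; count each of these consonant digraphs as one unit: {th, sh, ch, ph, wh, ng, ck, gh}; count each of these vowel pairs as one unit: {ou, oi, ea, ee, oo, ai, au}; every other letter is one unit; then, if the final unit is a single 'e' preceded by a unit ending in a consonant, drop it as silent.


Word: "watermelon" (10 letters)
Left-to-right scan:
  1. 'w' (letter)
  2. 'a' (letter)
  3. 't' (letter)
  4. 'e' (letter)
  5. 'r' (letter)
  6. 'm' (letter)
  7. 'e' (letter)
  8. 'l' (letter)
  9. 'o' (letter)
  10. 'n' (letter)
Units from scan: 10
Sound units = 10 units


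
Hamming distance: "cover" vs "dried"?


Comparing character by character (same length = 5):
  Pos 0: 'c' vs 'd' !=
  Pos 1: 'o' vs 'r' !=
  Pos 2: 'v' vs 'i' !=
  Pos 3: 'e' vs 'e' =
  Pos 4: 'r' vs 'd' !=
Hamming distance = 4


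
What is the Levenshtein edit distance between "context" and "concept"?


Word 1: "context" (length 7)
Word 2: "concept" (length 7)
One optimal edit sequence (insert/delete/substitute each cost 1):
  1. keep 'c'
  2. keep 'o'
  3. keep 'n'
  4. substitute 't' -> 'c'  (+1)
  5. keep 'e'
  6. substitute 'x' -> 'p'  (+1)
  7. keep 't'
Total edit operations: 2
Edit distance = 2


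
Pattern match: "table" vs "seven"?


Pattern of "table": [0, 1, 2, 3, 4]
Pattern of "seven": [0, 1, 2, 1, 3]
Patterns do not match
Same pattern = No


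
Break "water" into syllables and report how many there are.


Word: "water"
Syllable breakdown: wa-ter
Counting: 2 parts
= 2 syllables


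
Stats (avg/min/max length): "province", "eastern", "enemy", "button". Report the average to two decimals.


Lengths: "province"=8, "eastern"=7, "enemy"=5, "button"=6
Sum = 26, Count = 4
Average = 26/4 = 6.50
= avg=6.50, min=5, max=8


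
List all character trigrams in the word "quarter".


Word: "quarter" (length 7)
Number of trigrams = 7 - 3 + 1 = 5
  Position 0: "qua"
  Position 1: "uar"
  Position 2: "art"
  Position 3: "rte"
  Position 4: "ter"
Trigrams = "qua", "uar", "art", "rte", "ter"


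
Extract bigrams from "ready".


Word: "ready" (length 5)
Number of bigrams = 5 - 2 + 1 = 4
  Position 0: "re"
  Position 1: "ea"
  Position 2: "ad"
  Position 3: "dy"
Bigrams = "re", "ea", "ad", "dy"


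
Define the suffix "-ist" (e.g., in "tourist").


Suffix: -ist
Example: tourist (tour + -ist)
Meaning = one who practices


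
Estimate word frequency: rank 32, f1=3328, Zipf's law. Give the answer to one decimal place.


Zipf's law: f(r) = f(1) / r
f(1) = 3328
f(32) = 3328 / 32
= 104.0 occurrences


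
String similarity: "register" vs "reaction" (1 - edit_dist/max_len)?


Word 1: "register" (length 8)
Word 2: "reaction" (length 8)
One optimal edit sequence:
  1. keep 'r'
  2. keep 'e'
  3. substitute 'g' -> 'a'  (+1)
  4. substitute 'i' -> 'c'  (+1)
  5. substitute 's' -> 't'  (+1)
  6. substitute 't' -> 'i'  (+1)
  7. substitute 'e' -> 'o'  (+1)
  8. substitute 'r' -> 'n'  (+1)
Edit distance = 6
Max length = max(8, 8) = 8
Similarity = 1 - 6/8
= 0.2500


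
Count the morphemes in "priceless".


Word: "priceless"
Morphemes: price / -less
Each morpheme carries meaning
= 2 morphemes


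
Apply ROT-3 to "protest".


Word: "protest"
Shift: 3
Each letter → (letter + shift) mod 26:
  'p' (15) + 3 = 18 → 's'
  'r' (17) + 3 = 20 → 'u'
  'o' (14) + 3 = 17 → 'r'
  't' (19) + 3 = 22 → 'w'
  'e' (4) + 3 = 7 → 'h'
  's' (18) + 3 = 21 → 'v'
  't' (19) + 3 = 22 → 'w'
Result = "surwhvw"


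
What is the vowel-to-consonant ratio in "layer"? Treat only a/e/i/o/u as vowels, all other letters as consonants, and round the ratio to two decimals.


Word: "layer"
Vowels (a,e,i,o,u): 2
Consonants: 3
Ratio = 2/3
= 0.67


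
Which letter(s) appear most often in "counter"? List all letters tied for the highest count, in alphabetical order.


Word: "counter"
Letter counts:
  'c': 1
  'e': 1
  'n': 1
  'o': 1
  'r': 1
  't': 1
  'u': 1
Maximum count = 1
Most frequent = 'c', 'e', 'n', 'o', 'r', 't', 'u' (1 time each)


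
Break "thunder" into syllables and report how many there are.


Word: "thunder"
Syllable breakdown: thun / der
Counting: 2 parts
= 2 syllables


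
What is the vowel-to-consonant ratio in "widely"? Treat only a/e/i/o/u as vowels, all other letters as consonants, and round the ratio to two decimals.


Word: "widely"
Vowels (a,e,i,o,u): 2
Consonants: 4
Ratio = 2/4
= 0.50


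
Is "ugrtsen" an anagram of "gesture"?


Word 1: "gesture" → sorted: eegrstu
Word 2: "ugrtsen" → sorted: egnrstu
Same letters? eegrstu != egnrstu
Anagram = No


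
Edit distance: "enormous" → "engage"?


Word 1: "enormous" (length 8)
Word 2: "engage" (length 6)
One optimal edit sequence (insert/delete/substitute each cost 1):
  1. keep 'e'
  2. keep 'n'
  3. delete 'o'  (+1)
  4. delete 'r'  (+1)
  5. substitute 'm' -> 'g'  (+1)
  6. substitute 'o' -> 'a'  (+1)
  7. substitute 'u' -> 'g'  (+1)
  8. substitute 's' -> 'e'  (+1)
Total edit operations: 6
Edit distance = 6


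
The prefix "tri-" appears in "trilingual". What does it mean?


Prefix: tri-
As in: trilingual -> tri- + lingual
Meaning = three


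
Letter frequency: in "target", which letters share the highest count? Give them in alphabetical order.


Word: "target"
Letter counts:
  'a': 1
  'e': 1
  'g': 1
  'r': 1
  't': 2
Maximum count = 2
Most frequent = 't' (2 times each)


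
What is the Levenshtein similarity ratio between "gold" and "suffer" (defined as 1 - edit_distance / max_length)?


Word 1: "gold" (length 4)
Word 2: "suffer" (length 6)
One optimal edit sequence:
  1. insert 's'  (+1)
  2. insert 'u'  (+1)
  3. substitute 'g' -> 'f'  (+1)
  4. substitute 'o' -> 'f'  (+1)
  5. substitute 'l' -> 'e'  (+1)
  6. substitute 'd' -> 'r'  (+1)
Edit distance = 6
Max length = max(4, 6) = 6
Similarity = 1 - 6/6
= 0.0000


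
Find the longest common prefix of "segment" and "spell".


Word 1: "segment"
Word 2: "spell"
Comparing from start:
  Pos 0: 's' == 's'
  Pos 1: 'e' != 'p' (stop)
LCP = "s" (length 1)


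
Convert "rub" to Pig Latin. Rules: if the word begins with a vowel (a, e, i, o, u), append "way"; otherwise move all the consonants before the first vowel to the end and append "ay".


Word: "rub"
Starts with consonant(s) → move to end, add 'ay'
Consonant cluster: "r"
Pig Latin = "ubray"


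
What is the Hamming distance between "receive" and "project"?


Comparing character by character (same length = 7):
  Pos 0: 'r' vs 'p' !=
  Pos 1: 'e' vs 'r' !=
  Pos 2: 'c' vs 'o' !=
  Pos 3: 'e' vs 'j' !=
  Pos 4: 'i' vs 'e' !=
  Pos 5: 'v' vs 'c' !=
  Pos 6: 'e' vs 't' !=
Hamming distance = 7


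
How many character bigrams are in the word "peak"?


Word: "peak" (length 4)
Number of 2-grams = length - 2 + 1 = 4 - 2 + 1
= 3


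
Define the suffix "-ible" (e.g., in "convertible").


Suffix: -ible
Example: convertible (convert + -ible)
Meaning = capable of


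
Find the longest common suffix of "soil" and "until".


Word 1: "soil"
Word 2: "until"
Comparing from end:
  Pos -1: 'l' == 'l'
  Pos -2: 'i' == 'i'
  Pos -3: 'o' != 't' (stop)
LCS = "il" (length 2)


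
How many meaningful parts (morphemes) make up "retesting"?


Word: "retesting"
Morphemes: re- / test / -ing
Each morpheme carries meaning
= 3 morphemes


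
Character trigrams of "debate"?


Word: "debate" (length 6)
Number of trigrams = 6 - 3 + 1 = 4
  Position 0: "deb"
  Position 1: "eba"
  Position 2: "bat"
  Position 3: "ate"
Trigrams = "deb", "eba", "bat", "ate"


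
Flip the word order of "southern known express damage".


Original: "southern known express damage"
Words (1..n): southern | known | express | damage
Reversed (n..1): damage | express | known | southern
Result = "damage express known southern"


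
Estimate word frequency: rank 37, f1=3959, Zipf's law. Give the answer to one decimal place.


Zipf's law: f(r) = f(1) / r
f(1) = 3959
f(37) = 3959 / 37
= 107.0 occurrences


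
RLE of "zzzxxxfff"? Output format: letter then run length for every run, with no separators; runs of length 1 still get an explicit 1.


String: "zzzxxxfff"
Scanning for consecutive runs:
  'z' x 3
  'x' x 3
  'f' x 3
RLE = "z3x3f3"


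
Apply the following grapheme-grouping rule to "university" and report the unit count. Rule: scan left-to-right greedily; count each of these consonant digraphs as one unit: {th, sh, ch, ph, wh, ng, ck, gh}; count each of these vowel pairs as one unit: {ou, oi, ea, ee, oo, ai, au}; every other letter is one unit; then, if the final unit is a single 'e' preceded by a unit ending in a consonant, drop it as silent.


Word: "university" (10 letters)
Left-to-right scan:
  1. 'u' (letter)
  2. 'n' (letter)
  3. 'i' (letter)
  4. 'v' (letter)
  5. 'e' (letter)
  6. 'r' (letter)
  7. 's' (letter)
  8. 'i' (letter)
  9. 't' (letter)
  10. 'y' (letter)
Units from scan: 10
Sound units = 10 units


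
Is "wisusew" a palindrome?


Word: "wisusew"
Reversed: "wesusiw"
Forward == Backward? wisusew != wesusiw
Palindrome = No


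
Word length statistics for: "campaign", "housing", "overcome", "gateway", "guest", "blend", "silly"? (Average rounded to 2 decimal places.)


Lengths: "campaign"=8, "housing"=7, "overcome"=8, "gateway"=7, "guest"=5, "blend"=5, "silly"=5
Sum = 45, Count = 7
Average = 45/7 = 6.43
= avg=6.43, min=5, max=8


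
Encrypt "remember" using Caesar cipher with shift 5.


Word: "remember"
Shift: 5
Each letter → (letter + shift) mod 26:
  'r' (17) + 5 = 22 → 'w'
  'e' (4) + 5 = 9 → 'j'
  'm' (12) + 5 = 17 → 'r'
  'e' (4) + 5 = 9 → 'j'
  'm' (12) + 5 = 17 → 'r'
  'b' (1) + 5 = 6 → 'g'
  'e' (4) + 5 = 9 → 'j'
  'r' (17) + 5 = 22 → 'w'
Result = "wjrjrgjw"


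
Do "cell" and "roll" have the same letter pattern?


Pattern of "cell": [0, 1, 2, 2]
Pattern of "roll": [0, 1, 2, 2]
Patterns match
Same pattern = Yes


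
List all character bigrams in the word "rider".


Word: "rider" (length 5)
Number of bigrams = 5 - 2 + 1 = 4
  Position 0: "ri"
  Position 1: "id"
  Position 2: "de"
  Position 3: "er"
Bigrams = "ri", "id", "de", "er"


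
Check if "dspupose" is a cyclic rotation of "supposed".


Word: "supposed", Candidate: "dspupose"
Method: check if candidate is substring of word+word
"supposedsupposed" contains "dspupose"? No
Is rotation = No


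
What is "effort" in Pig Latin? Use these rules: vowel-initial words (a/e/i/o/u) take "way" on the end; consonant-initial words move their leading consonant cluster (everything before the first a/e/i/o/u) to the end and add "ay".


Word: "effort"
Starts with vowel → add 'way'
Pig Latin = "effortway"


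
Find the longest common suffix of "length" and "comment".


Word 1: "length"
Word 2: "comment"
Comparing from end:
  Pos -1: 'h' != 't' (stop)
LCS = "" (length 0)


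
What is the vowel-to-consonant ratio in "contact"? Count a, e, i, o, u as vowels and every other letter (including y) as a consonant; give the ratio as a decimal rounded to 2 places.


Word: "contact"
Vowels (a,e,i,o,u): 2
Consonants: 5
Ratio = 2/5
= 0.40


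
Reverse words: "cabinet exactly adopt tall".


Original: "cabinet exactly adopt tall"
Words (1..n): cabinet | exactly | adopt | tall
Reversed (n..1): tall | adopt | exactly | cabinet
Result = "tall adopt exactly cabinet"


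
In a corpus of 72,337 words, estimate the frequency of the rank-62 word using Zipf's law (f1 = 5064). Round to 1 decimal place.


Zipf's law: f(r) = f(1) / r
f(1) = 5064
f(62) = 5064 / 62
= 81.7 occurrences


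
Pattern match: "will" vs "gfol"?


Pattern of "will": [0, 1, 2, 2]
Pattern of "gfol": [0, 1, 2, 3]
Patterns do not match
Same pattern = No


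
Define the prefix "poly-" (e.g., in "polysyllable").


Prefix: poly-
As in: polysyllable -> poly- + syllable
Meaning = many


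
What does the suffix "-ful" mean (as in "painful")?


Suffix: -ful
Example: painful (pain + -ful)
Meaning = full of


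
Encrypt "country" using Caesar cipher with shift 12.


Word: "country"
Shift: 12
Each letter → (letter + shift) mod 26:
  'c' (2) + 12 = 14 → 'o'
  'o' (14) + 12 = 0 → 'a'
  'u' (20) + 12 = 6 → 'g'
  'n' (13) + 12 = 25 → 'z'
  't' (19) + 12 = 5 → 'f'
  'r' (17) + 12 = 3 → 'd'
  'y' (24) + 12 = 10 → 'k'
Result = "oagzfdk"


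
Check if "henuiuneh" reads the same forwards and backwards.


Word: "henuiuneh"
Reversed: "henuiuneh"
Forward == Backward? henuiuneh == henuiuneh
Palindrome = Yes


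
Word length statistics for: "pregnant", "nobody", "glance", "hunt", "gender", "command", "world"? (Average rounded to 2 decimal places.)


Lengths: "pregnant"=8, "nobody"=6, "glance"=6, "hunt"=4, "gender"=6, "command"=7, "world"=5
Sum = 42, Count = 7
Average = 42/7 = 6.00
= avg=6.00, min=4, max=8


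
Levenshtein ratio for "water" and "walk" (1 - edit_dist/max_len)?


Word 1: "water" (length 5)
Word 2: "walk" (length 4)
One optimal edit sequence:
  1. keep 'w'
  2. keep 'a'
  3. delete 't'  (+1)
  4. substitute 'e' -> 'l'  (+1)
  5. substitute 'r' -> 'k'  (+1)
Edit distance = 3
Max length = max(5, 4) = 5
Similarity = 1 - 3/5
= 0.4000
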